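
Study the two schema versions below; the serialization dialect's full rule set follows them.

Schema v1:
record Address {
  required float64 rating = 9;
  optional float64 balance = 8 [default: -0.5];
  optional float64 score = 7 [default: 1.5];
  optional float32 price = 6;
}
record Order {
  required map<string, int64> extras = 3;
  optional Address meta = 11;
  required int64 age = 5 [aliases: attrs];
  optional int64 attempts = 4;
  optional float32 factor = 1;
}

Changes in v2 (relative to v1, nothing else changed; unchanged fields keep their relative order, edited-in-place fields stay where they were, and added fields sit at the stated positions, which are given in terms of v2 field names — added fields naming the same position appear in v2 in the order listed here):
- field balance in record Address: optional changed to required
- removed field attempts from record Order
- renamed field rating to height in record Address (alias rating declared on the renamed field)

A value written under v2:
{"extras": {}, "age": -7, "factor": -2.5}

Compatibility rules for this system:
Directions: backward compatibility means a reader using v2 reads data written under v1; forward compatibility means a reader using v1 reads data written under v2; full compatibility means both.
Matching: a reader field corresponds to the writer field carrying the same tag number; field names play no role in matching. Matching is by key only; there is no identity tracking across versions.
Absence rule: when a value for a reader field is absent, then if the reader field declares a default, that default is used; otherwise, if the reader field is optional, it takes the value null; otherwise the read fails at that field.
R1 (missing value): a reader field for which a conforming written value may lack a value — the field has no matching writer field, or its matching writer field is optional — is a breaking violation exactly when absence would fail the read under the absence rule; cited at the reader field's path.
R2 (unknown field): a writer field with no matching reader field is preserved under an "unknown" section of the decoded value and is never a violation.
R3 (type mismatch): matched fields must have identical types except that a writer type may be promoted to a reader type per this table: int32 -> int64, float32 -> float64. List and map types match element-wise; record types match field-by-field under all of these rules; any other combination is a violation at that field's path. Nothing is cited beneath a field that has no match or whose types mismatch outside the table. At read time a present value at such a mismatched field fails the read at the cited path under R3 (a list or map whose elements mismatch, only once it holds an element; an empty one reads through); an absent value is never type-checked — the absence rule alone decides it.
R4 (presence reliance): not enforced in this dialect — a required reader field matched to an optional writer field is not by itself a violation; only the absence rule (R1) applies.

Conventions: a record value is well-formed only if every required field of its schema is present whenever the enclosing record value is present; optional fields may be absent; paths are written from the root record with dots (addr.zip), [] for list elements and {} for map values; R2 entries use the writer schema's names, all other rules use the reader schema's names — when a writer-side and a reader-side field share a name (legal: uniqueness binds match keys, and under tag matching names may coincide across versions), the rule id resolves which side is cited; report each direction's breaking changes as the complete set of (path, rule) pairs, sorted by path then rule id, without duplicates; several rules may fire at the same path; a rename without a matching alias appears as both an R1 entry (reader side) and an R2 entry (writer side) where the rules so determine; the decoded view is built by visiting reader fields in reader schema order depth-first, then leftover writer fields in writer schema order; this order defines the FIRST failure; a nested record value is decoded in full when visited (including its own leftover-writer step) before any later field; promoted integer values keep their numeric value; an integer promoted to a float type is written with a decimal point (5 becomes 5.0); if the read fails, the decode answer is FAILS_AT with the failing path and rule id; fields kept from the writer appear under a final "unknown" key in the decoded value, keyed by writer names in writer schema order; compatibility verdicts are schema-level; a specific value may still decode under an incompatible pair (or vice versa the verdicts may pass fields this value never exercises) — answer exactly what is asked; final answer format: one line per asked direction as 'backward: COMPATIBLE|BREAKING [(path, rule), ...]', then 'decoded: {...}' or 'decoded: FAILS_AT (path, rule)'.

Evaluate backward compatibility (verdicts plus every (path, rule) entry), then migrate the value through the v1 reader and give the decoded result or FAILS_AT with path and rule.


in Order below, arrows point writer -> reader
backward analysis of Order with v2 as reader and v1 as writer:
  writer required, map<string, int64> -> map<string, int64>: reader extras maps from writer extras
  writer optional, Address -> Address: reader meta maps from writer meta
  writer required, int64 -> int64: reader age maps from writer age
  writer optional, float32 -> float32: reader factor maps from writer factor
  leftover writer field: attempts
  writer required, float64 -> float64: reader meta.height maps from writer meta.rating
  writer optional, float64 -> float64: reader meta.balance maps from writer meta.balance
  writer optional, float64 -> float64: reader meta.score maps from writer meta.score
  writer optional, float32 -> float32: reader meta.price maps from writer meta.price
  => no violations; backward on Order: COMPATIBLE
decode walk for Order under reader schema v1:
  extras := {}
  meta := null (not supplied -> null)
  age := -7
  attempts := null (not supplied -> null)
  factor := -2.5
  => decoded: {"extras": {}, "meta": null, "age": -7, "attempts": null, "factor": -2.5}
remaining Order differences; none change what is asked:
  field balance in record Address: optional changed to required -> no rule fires on it in Order's dialect; the asked verdict holds
  removed field attempts from record Order -> no rule fires on it in Order's dialect; the asked verdict holds
  renamed field rating to height in record Address (alias rating declared on the renamed field) -> no rule fires on it in Order's dialect; the asked verdict holds

backward: COMPATIBLE []; decoded: {"extras": {}, "meta": null, "age": -7, "attempts": null, "factor": -2.5}


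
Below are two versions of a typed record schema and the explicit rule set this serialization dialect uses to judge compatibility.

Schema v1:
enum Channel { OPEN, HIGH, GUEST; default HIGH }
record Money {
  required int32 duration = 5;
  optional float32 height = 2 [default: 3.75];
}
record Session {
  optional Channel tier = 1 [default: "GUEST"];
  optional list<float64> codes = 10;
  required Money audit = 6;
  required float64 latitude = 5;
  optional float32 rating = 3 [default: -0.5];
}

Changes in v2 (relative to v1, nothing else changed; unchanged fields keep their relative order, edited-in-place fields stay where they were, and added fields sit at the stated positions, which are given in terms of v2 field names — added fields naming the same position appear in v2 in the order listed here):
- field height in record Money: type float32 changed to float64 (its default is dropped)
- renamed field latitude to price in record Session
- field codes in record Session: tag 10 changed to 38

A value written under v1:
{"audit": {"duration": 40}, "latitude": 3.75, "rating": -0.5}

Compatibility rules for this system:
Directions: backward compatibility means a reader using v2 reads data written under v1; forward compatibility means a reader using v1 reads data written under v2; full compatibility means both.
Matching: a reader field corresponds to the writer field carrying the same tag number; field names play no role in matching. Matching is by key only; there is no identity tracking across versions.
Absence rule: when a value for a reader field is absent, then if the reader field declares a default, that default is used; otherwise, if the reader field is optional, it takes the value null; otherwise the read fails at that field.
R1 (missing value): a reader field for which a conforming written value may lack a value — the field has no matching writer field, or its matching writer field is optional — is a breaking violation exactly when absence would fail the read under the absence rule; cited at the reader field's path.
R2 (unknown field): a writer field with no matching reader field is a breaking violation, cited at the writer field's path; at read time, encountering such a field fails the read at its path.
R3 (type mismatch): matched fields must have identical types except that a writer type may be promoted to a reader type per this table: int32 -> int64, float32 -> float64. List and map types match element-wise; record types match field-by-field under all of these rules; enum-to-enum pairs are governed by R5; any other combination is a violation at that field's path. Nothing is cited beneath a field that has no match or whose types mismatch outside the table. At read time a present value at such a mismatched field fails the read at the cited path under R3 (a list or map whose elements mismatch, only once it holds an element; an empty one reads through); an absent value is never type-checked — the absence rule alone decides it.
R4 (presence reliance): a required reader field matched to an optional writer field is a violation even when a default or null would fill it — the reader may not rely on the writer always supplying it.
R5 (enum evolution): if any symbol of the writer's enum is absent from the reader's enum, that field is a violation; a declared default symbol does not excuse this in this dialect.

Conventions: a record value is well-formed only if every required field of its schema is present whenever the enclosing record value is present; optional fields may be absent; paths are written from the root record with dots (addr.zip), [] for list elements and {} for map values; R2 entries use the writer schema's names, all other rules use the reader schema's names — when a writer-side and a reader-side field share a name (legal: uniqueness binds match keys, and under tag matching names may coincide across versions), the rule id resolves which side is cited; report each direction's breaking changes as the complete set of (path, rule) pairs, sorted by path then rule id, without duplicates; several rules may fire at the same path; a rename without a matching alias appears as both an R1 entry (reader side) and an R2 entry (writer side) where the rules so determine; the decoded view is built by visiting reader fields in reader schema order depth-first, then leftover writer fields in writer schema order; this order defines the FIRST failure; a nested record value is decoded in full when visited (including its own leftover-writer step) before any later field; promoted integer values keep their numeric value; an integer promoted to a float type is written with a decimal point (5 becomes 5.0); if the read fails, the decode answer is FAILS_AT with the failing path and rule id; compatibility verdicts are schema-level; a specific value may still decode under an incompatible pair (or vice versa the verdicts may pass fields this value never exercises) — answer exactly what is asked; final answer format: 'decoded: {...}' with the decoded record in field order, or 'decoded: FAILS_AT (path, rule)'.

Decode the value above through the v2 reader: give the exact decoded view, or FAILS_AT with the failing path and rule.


decoded: {"tier": "GUEST", "codes": null, "audit": {"duration": 40, "height": null}, "price": 3.75, "rating": -0.5}

the writer's type comes first in each Session pair
migrating the Session value to v2:
  tier := "GUEST" (missing; default applied)
  codes := null (missing; optional => null)
  audit.duration := 40
  audit.height := null (missing; optional => null)
  price := 3.75 (from writer latitude)
  rating := -0.5
  => decoded: {"tier": "GUEST", "codes": null, "audit": {"duration": 40, "height": null}, "price": 3.75, "rating": -0.5}
remaining Session differences; none change what is asked:
  field codes in record Session: tag 10 changed to 38 -> changes Session's schema-level verdicts only — the decode of this value is the same


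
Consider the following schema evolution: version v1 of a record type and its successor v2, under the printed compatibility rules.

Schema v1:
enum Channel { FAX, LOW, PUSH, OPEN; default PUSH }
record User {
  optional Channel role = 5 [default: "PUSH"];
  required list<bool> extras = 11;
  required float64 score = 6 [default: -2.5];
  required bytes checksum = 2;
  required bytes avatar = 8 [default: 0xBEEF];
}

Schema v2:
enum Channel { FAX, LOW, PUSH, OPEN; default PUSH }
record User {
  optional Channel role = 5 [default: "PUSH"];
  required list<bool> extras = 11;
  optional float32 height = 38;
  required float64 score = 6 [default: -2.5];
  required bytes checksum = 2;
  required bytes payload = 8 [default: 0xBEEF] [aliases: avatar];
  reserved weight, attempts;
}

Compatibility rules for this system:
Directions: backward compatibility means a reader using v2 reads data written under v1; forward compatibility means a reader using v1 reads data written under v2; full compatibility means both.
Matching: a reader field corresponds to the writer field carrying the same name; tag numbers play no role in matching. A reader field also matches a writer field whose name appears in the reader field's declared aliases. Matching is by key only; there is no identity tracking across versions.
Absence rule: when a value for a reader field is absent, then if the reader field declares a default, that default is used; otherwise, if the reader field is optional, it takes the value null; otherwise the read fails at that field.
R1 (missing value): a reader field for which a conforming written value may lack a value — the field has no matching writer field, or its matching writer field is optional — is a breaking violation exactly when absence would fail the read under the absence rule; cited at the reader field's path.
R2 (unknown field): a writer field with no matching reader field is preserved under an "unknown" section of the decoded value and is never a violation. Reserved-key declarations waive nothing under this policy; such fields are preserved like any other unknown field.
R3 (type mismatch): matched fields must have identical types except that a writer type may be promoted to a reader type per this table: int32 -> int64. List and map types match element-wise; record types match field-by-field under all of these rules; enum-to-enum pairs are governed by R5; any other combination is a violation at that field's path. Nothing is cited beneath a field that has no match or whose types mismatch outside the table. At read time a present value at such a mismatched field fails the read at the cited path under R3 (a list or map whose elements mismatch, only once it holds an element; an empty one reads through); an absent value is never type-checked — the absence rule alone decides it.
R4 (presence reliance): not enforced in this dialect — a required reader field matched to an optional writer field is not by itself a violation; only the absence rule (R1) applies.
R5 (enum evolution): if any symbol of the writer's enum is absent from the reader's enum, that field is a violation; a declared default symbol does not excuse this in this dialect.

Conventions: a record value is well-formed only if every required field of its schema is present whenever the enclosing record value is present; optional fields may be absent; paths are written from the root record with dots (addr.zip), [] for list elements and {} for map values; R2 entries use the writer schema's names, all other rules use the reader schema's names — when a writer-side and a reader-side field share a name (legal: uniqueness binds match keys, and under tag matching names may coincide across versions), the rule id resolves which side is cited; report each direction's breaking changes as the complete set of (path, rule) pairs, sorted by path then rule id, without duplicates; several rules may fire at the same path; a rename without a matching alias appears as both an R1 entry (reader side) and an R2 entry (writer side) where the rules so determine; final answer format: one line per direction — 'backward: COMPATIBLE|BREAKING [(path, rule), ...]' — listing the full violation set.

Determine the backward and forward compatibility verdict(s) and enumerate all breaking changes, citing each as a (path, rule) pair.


the writer's type comes first in each User pair
backward on User — v2 reading data written by v1:
  role <- role (Channel -> Channel, writer optional)
  extras <- extras (list<bool> -> list<bool>, writer required)
  height: no writer match
  score <- score (float64 -> float64, writer required)
  checksum <- checksum (bytes -> bytes, writer required)
  payload <- avatar (bytes -> bytes, writer required)
  => backward: COMPATIBLE
forward on User — v1 reading data written by v2:
  role <- role (Channel -> Channel, writer optional)
  extras <- extras (list<bool> -> list<bool>, writer required)
  score <- score (float64 -> float64, writer required)
  checksum <- checksum (bytes -> bytes, writer required)
  avatar: no writer match
  writer height: unknown to reader
  writer payload: unknown to reader
  => forward: COMPATIBLE

backward: COMPATIBLE []; forward: COMPATIBLE []


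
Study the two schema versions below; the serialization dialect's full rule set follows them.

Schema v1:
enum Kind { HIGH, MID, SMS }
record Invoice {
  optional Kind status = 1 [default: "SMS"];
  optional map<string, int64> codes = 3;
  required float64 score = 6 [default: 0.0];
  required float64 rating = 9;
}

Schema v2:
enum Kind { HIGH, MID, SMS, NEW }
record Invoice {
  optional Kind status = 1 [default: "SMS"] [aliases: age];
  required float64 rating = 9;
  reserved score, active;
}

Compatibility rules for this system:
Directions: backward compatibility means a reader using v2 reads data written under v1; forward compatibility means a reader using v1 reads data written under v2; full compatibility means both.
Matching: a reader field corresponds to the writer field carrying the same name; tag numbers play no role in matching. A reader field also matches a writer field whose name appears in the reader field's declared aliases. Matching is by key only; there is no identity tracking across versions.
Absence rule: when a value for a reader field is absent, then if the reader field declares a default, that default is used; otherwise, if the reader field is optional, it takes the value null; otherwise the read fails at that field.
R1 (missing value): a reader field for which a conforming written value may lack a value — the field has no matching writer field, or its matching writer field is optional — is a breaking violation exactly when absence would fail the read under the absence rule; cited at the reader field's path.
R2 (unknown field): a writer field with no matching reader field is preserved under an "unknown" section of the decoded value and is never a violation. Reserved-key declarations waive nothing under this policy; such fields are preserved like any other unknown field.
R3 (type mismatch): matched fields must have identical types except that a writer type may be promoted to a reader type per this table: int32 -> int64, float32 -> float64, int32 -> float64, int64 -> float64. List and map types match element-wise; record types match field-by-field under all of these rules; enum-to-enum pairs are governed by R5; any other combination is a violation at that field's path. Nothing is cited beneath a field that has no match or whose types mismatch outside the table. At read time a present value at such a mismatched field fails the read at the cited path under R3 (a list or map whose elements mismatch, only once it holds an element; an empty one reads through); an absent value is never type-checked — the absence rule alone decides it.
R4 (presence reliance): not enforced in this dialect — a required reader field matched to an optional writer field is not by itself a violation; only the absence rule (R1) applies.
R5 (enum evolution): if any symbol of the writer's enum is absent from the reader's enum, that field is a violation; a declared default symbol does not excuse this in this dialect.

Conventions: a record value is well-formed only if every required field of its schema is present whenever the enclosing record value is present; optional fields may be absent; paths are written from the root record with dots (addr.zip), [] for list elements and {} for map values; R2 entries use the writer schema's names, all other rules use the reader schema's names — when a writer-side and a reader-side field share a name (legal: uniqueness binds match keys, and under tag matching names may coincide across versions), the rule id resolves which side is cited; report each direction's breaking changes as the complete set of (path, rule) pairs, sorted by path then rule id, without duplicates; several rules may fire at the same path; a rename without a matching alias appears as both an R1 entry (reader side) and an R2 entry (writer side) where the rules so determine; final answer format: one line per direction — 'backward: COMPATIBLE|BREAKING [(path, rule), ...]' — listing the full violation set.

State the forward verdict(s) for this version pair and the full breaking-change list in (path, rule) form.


arrows below run writer -> reader for Invoice
forward analysis of Invoice with v1 as reader and v2 as writer:
  status: paired with writer status (Kind -> Kind; writer optional)
  codes: no writer match
  score: no writer match
  rating: paired with writer rating (float64 -> float64; writer required)
  rule R5 violated at status
  => forward verdict for Invoice: BREAKING, 1 violation(s)
the rest of the Invoice diff is inert for this question:
  removed field codes from record Invoice -> no rule fires on it in Invoice's dialect; the asked verdict holds
  removed field score from record Invoice (its key "score" joins the reserved list) -> no rule fires on it in Invoice's dialect; the asked verdict holds

forward: BREAKING [(status, R5)]


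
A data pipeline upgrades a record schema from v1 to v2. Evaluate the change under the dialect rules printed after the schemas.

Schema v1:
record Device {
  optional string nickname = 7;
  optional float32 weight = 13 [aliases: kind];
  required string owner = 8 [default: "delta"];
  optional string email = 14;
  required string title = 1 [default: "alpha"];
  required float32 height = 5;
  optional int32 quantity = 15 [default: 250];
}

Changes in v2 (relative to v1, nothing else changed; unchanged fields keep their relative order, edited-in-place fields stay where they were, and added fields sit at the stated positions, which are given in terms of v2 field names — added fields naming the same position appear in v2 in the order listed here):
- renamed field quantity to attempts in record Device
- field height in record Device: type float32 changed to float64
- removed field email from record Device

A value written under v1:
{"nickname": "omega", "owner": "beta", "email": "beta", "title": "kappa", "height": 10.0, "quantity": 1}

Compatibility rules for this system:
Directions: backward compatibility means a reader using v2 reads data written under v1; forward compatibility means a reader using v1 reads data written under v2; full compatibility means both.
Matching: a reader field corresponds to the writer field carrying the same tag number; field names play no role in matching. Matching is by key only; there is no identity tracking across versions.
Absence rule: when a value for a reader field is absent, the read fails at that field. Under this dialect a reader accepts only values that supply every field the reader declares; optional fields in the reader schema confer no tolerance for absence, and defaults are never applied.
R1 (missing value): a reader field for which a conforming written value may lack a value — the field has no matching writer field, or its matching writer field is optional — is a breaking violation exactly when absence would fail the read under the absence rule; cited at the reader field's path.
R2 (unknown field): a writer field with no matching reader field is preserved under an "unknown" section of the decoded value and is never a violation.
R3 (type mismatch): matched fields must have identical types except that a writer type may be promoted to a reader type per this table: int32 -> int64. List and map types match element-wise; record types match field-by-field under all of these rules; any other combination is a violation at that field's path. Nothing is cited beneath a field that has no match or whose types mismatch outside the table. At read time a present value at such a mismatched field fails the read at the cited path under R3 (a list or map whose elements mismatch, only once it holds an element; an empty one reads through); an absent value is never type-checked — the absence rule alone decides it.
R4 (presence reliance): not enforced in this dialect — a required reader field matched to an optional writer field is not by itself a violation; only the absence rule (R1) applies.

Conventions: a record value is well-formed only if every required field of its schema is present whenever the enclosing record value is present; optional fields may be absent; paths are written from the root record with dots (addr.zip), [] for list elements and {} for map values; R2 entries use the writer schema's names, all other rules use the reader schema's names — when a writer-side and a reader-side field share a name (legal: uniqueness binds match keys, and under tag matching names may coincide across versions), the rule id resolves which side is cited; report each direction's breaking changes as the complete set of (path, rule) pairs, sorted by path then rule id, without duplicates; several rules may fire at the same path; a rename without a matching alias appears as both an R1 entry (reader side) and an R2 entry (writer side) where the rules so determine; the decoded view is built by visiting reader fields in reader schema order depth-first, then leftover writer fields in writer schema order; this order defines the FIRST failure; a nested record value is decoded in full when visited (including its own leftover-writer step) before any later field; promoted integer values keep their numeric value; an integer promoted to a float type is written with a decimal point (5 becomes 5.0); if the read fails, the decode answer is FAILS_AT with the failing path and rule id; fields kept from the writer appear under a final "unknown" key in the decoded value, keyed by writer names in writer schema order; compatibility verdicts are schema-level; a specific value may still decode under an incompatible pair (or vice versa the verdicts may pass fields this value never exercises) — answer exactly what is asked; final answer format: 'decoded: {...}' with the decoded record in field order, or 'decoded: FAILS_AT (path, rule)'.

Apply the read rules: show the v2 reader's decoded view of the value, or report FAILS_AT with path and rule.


arrows below run writer -> reader for Device
decoding the Device value with the v2 reader:
  nickname := "omega"
  read fails at weight under R1 (no fill)
  => FAILS_AT (weight, R1)
remaining Device differences; none change what is asked:
  renamed field quantity to attempts in record Device -> affects the rule determinations only; this particular Device value decodes identically
  field height in record Device: type float32 changed to float64 -> affects the rule determinations only; this particular Device value decodes identically
  removed field email from record Device -> affects the rule determinations only; this particular Device value decodes identically

decoded: FAILS_AT (weight, R1)


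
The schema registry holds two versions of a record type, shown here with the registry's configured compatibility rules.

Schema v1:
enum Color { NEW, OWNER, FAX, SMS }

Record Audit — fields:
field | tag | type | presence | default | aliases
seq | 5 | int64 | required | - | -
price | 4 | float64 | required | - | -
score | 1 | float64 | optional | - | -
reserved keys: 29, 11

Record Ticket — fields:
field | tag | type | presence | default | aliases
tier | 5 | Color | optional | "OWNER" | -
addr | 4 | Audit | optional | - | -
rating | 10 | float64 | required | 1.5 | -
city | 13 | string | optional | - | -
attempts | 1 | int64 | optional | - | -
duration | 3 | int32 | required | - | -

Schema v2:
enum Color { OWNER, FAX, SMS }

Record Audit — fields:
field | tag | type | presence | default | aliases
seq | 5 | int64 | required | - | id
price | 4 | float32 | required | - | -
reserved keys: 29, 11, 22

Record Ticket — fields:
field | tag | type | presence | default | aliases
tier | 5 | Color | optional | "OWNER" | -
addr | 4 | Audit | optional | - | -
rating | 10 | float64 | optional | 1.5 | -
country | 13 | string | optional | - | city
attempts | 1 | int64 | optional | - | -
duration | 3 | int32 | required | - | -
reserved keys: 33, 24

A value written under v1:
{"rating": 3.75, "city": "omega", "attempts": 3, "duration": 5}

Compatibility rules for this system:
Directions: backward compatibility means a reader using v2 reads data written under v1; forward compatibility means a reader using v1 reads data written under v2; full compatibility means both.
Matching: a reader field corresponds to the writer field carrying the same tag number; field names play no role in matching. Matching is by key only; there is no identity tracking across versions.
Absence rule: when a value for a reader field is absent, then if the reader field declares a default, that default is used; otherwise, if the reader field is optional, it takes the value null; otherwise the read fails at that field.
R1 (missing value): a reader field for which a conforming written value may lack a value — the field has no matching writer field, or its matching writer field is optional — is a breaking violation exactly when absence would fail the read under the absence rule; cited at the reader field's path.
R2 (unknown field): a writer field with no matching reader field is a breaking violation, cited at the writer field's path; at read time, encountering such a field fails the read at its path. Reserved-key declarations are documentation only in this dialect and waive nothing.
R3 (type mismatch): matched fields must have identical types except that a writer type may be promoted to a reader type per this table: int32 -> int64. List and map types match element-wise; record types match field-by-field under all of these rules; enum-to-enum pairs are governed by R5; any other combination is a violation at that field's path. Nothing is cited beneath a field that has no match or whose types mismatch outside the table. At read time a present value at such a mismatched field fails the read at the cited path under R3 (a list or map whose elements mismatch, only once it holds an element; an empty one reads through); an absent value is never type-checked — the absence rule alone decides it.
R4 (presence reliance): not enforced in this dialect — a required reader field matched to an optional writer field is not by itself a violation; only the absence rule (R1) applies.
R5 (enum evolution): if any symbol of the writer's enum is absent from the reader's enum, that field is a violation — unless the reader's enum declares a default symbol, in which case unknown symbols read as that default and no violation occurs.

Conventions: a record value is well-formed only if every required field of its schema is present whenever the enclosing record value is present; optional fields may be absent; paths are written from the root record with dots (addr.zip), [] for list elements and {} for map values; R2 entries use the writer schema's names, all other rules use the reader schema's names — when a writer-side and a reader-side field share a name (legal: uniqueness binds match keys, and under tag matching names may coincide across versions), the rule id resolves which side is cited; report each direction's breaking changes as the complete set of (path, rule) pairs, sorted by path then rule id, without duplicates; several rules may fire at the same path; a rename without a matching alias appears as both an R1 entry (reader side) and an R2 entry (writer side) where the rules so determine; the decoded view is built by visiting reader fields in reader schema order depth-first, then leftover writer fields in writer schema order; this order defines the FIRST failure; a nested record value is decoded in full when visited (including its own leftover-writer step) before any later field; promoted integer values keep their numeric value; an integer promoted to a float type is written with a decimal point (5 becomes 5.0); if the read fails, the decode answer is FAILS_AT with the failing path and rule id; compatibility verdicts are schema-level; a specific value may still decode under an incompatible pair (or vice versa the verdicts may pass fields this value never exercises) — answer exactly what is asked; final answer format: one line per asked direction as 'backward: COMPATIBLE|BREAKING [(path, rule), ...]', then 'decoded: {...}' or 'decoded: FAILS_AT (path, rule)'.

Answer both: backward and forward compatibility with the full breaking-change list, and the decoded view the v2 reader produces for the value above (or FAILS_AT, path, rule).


backward: BREAKING [(addr.price, R3), (addr.score, R2), (tier, R5)]; forward: BREAKING [(addr.price, R3)]; decoded: {"tier": "OWNER", "addr": null, "rating": 3.75, "country": "omega", "attempts": 3, "duration": 5}

the writer's type comes first in each Ticket pair
backward for Ticket (reader v2, writer v1):
  tier <- tier (Color -> Color, writer optional)
  addr <- addr (Audit -> Audit, writer optional)
  rating <- rating (float64 -> float64, writer required)
  country <- city (string -> string, writer optional)
  attempts <- attempts (int64 -> int64, writer optional)
  duration <- duration (int32 -> int32, writer required)
  addr.seq <- addr.seq (int64 -> int64, writer required)
  addr.price <- addr.price (float64 -> float32, writer required)
  leftover writer field: addr.score
  breaking: (addr.price, R3)
  breaking: (addr.score, R2)
  breaking: (tier, R5)
  => backward: BREAKING (3)
forward for Ticket (reader v1, writer v2):
  tier <- tier (Color -> Color, writer optional)
  addr <- addr (Audit -> Audit, writer optional)
  rating <- rating (float64 -> float64, writer optional)
  city <- country (string -> string, writer optional)
  attempts <- attempts (int64 -> int64, writer optional)
  duration <- duration (int32 -> int32, writer required)
  addr.seq <- addr.seq (int64 -> int64, writer required)
  addr.price <- addr.price (float32 -> float64, writer required)
  addr.score: no writer-side match
  breaking: (addr.price, R3)
  => forward: BREAKING (1)
migrating the Ticket value to v2:
  tier := "OWNER" (no value, default fills)
  addr := null (not supplied -> null)
  rating := 3.75
  country := "omega" (from writer city)
  attempts := 3
  duration := 5
  => decoded: {"tier": "OWNER", "addr": null, "rating": 3.75, "country": "omega", "attempts": 3, "duration": 5}


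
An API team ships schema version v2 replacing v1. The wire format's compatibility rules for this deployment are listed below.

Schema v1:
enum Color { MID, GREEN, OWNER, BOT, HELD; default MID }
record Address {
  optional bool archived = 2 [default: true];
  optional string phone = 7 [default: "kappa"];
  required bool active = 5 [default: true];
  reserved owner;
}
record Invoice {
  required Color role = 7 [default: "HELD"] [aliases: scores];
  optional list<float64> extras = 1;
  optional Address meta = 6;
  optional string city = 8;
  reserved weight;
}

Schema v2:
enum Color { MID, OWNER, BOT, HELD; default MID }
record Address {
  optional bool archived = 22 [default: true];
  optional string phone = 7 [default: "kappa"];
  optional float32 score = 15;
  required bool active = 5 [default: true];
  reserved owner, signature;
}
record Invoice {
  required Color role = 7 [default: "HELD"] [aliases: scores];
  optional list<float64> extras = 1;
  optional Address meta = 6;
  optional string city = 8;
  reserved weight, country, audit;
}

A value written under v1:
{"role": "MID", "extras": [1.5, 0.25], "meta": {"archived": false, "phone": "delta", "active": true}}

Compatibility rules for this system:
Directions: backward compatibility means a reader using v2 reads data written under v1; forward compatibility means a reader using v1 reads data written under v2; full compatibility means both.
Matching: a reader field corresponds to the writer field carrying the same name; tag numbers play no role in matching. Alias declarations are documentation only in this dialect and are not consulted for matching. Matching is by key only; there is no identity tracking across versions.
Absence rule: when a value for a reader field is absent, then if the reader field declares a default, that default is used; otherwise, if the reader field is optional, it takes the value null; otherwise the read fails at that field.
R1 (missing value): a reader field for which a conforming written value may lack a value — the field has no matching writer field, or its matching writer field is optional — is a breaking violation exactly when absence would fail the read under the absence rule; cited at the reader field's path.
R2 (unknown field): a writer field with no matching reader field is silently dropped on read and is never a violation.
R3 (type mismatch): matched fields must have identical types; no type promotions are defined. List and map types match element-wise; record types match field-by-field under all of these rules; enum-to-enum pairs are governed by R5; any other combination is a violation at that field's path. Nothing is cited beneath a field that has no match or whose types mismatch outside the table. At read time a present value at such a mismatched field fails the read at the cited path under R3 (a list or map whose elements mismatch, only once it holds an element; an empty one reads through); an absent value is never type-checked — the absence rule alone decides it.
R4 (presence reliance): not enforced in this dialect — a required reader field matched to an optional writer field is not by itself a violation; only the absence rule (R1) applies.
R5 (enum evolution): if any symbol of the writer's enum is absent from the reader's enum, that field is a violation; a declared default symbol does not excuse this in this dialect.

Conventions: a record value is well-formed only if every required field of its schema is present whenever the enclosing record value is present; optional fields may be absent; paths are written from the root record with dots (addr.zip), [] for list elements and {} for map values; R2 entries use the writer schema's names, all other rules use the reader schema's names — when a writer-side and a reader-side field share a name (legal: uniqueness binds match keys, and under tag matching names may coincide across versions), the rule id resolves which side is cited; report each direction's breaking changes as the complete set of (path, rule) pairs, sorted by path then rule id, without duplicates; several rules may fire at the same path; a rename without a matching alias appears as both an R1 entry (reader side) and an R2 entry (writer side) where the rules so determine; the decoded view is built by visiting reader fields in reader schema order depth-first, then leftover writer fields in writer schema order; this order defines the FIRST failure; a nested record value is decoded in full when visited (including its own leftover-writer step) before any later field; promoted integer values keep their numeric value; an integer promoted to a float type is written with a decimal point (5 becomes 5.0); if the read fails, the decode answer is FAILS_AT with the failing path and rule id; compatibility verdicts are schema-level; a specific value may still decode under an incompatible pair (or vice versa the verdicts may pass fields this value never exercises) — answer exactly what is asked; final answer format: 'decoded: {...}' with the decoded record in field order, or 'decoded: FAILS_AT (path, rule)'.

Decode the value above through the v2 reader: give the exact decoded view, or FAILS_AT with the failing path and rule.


decoded: {"role": "MID", "extras": [1.5, 0.25], "meta": {"archived": false, "phone": "delta", "score": null, "active": true}, "city": null}

arrows below run writer -> reader for Invoice
decode (reader v2):
  role := "MID"
  extras := [1.5, 0.25]
  meta.archived := false
  meta.phone := "delta"
  meta.score := null (missing; optional => null)
  meta.active := true
  city := null (missing; optional => null)
  => decoded: {"role": "MID", "extras": [1.5, 0.25], "meta": {"archived": false, "phone": "delta", "score": null, "active": true}, "city": null}
remaining Invoice differences; none change what is asked:
  field archived in record Address: tag 2 changed to 22 -> triggers nothing under the printed rules; the Invoice answer is the same either way
  enum Color (field role in record Invoice): symbol GREEN removed -> shifts the Invoice verdicts, not this decode
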